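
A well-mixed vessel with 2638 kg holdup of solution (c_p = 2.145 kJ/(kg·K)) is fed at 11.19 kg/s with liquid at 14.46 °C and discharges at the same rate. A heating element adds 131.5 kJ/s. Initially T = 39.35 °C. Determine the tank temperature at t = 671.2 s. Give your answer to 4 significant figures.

Energy balance: M c_p dT/dt = ṁ c_p (T_in − T) + 131.5.
Rearrange: dT/dt = (T_ss − T)/τ with τ = M/ṁ = 235.746 s and T_ss = T_in + Q̇/(ṁ c_p) = 19.9386 °C.
This is linear first-order; T(t) = T_ss + (T₀ − T_ss) e^(−t/τ).
T(671.2) = 19.9386 + (19.4114)·e^(−671.2/235.746) = 19.9386 + (19.4114)·0.0580106 = 21.0647 °C.

21.06 °C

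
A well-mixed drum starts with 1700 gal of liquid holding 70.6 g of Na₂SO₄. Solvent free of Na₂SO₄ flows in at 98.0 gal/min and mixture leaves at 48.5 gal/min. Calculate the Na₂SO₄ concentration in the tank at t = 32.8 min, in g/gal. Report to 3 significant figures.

0.0110 g/gal

Let m(t) be the amount of Na₂SO₄. Volume: V(t) = V₀ + (Q_in − Q_out) t = 1700 + 49.500 t; V(32.8) = 3323.6 gal.
No Na₂SO₄ enters, so dm/dt = −Q_out · (m/V).
dm/m = −Q_out dt/(V₀ + 49.500 t); integrating gives ln(m/m₀) = −(Q_out/(Q_in−Q_out)) ln(V/V₀).
m = m₀ (V₀/V)^(Q_out/(Q_in−Q_out)) = 70.6 × (1700/3323.6)^(0.97980) = 36.604 g.
C = m/V = 36.604/3323.6 = 0.011013 g/gal.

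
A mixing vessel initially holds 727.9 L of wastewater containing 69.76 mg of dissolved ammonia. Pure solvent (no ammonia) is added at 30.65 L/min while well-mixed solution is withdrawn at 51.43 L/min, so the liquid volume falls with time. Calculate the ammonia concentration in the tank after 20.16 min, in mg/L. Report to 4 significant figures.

0.02708 mg/L

Total volume: dV/dt = Q_in − Q_out = -20.7800 L/min, so V(t) = 727.9 − 20.7800 t and V(20.16) = 308.975 L.
No ammonia enters, so dm/dt = −Q_out · (m/V).
Separate: dm/m = −Q_out dt/V(t) ⇒ ln(m/m₀) = −(Q_out/(Q_in−Q_out)) ln(V/V₀).
m = m₀ (V₀/V)^(Q_out/(Q_in−Q_out)) = 69.76 × (727.9/308.975)^(-2.47498) = 8.36660 mg.
C = m/V = 8.36660/308.975 = 0.0270785 mg/L.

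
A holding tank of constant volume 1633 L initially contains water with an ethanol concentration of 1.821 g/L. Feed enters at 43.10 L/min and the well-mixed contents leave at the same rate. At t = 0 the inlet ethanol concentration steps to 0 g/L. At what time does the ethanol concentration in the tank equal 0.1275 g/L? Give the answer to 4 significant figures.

Species balance: V dC/dt = Q(C_in − C) ⇒ τ = V/Q = 37.8886 min.
C(t) = C_in + (C₀ − C_in) e^(−t/τ). Set C = 0.1275 and solve for t:
e^(−t/τ) = (C − C_in)/(C₀ − C_in) = (0.1275 − 0)/(1.821 − 0) = 0.0700165
t = −τ ln(…) = 37.8886 × 2.65902 = 100.747 min.

100.7 min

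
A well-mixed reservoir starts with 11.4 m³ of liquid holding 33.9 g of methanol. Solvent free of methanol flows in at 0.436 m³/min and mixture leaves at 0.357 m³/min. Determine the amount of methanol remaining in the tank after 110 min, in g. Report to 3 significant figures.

2.62 g

Let m(t) be the amount of methanol. Volume: V(t) = V₀ + (Q_in − Q_out) t = 11.4 + 0.079000 t; V(110) = 20.090 m³.
No methanol enters, so dm/dt = −Q_out · (m/V).
Separate: dm/m = −Q_out dt/V(t) ⇒ ln(m/m₀) = −(Q_out/(Q_in−Q_out)) ln(V/V₀).
m = m₀ (V₀/V)^(Q_out/(Q_in−Q_out)) = 33.9 × (11.4/20.090)^(4.5190) = 2.6193 g.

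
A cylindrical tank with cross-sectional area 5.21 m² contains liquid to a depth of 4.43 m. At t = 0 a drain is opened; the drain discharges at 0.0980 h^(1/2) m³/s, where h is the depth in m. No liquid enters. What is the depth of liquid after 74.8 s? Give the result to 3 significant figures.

1.96 m

A dh/dt = −Q_out = −0.0980 √h.
Separate and integrate: 2(√h − √h₀) = −(0.0980/A) t.
√h = √4.43 − 0.0980·74.8/(2·5.21) = 2.1048 − 0.70349 = 1.4013.
h = 1.4013² = 1.9635 m.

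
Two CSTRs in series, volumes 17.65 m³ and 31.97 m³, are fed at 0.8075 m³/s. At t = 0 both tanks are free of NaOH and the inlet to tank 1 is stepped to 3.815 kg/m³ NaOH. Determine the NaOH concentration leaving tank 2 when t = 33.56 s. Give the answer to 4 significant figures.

Time constants: τᵢ = Vᵢ/Q for each well-mixed tank.
τ₁ = 17.65/0.8075 = 21.8576 s; τ₂ = 31.97/0.8075 = 39.5913 s.
Solving the cascade with C₁(0)=C₂(0)=0 gives C₂(t) = C_in[1 − (τ₁ e^(−t/τ₁) − τ₂ e^(−t/τ₂))/(τ₁ − τ₂)].
At t = 33.56: e^(−t/τ₁) = 0.215371, e^(−t/τ₂) = 0.428416.
C₂ = 3.815·[1 − (21.8576·0.215371 − 39.5913·0.428416)/(-17.7337)] = 3.815·0.308997 = 1.17882 kg/m³.

1.179 kg/m³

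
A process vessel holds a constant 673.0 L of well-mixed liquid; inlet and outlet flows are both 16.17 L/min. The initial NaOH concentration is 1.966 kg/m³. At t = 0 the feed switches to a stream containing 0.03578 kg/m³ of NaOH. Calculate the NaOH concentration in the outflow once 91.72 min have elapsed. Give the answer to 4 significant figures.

Species balance on the tank: V dC/dt = Q(C_in − C).
Time constant τ = V/Q = 673.0/16.17 = 41.6203 min.
Solution: C(t) = C_in + (C₀ − C_in) e^(−t/τ).
C(91.72) = 0.03578 + (1.966 − 0.03578)·e^(−91.72/41.6203) = 0.03578 + (1.93022)·0.110390 = 0.248858 kg/m³.

0.2489 kg/m³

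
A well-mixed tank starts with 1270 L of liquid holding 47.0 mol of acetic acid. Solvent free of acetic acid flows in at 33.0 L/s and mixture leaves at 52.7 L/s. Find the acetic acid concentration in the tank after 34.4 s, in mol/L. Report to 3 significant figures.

0.0103 mol/L

Let m(t) be the amount of acetic acid. Volume: V(t) = V₀ + (Q_in − Q_out) t = 1270 − 19.700 t; V(34.4) = 592.32 L.
Solute balance: dm/dt = 0 − Q_out C = −Q_out m/V(t).
Separate: dm/m = −Q_out dt/V(t) ⇒ ln(m/m₀) = −(Q_out/(Q_in−Q_out)) ln(V/V₀).
m = m₀ (V₀/V)^(Q_out/(Q_in−Q_out)) = 47.0 × (1270/592.32)^(-2.6751) = 6.1090 mol.
C = m/V = 6.1090/592.32 = 0.010314 mol/L.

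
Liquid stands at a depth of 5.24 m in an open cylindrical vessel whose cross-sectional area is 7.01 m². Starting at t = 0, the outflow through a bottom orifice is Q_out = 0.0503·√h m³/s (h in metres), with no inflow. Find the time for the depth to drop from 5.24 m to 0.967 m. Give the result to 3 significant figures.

With no inflow, A dh/dt = −0.0503 √h.
Separate and integrate: 2(√h − √h₀) = −(0.0503/A) t.
t = 2A(√h₀ − √h)/0.0503 = 2·7.01·(√5.24 − √0.967)/0.0503
  = 14.020 × (2.2891 − 0.98336) / 0.0503 = 363.95 s.

364 s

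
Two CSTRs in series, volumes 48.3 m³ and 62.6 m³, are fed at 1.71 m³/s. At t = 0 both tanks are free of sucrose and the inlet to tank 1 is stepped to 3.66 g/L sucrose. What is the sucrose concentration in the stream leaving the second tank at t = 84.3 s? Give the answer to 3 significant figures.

Each tank obeys Vᵢ dCᵢ/dt = Q(Cᵢ₋₁ − Cᵢ), so τᵢ = Vᵢ/Q.
τ₁ = 48.3/1.71 = 28.246 s; τ₂ = 62.6/1.71 = 36.608 s.
Tank 1: C₁ = C_in(1 − e^(−t/τ₁)). Tank 2 (τ₁ ≠ τ₂): C₂ = C_in[1 − (τ₁ e^(−t/τ₁) − τ₂ e^(−t/τ₂))/(τ₁ − τ₂)].
At t = 84.3: e^(−t/τ₁) = 0.050563, e^(−t/τ₂) = 0.099982.
C₂ = 3.66·[1 − (28.246·0.050563 − 36.608·0.099982)/(-8.3626)] = 3.66·0.73310 = 2.6831 g/L.

2.68 g/L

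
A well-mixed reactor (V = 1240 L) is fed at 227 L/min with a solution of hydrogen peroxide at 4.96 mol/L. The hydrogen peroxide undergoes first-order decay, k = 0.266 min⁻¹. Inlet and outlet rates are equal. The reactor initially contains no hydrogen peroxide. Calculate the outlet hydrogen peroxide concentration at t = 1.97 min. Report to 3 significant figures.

1.19 mol/L

Accumulation = in − out − consumed: V dC/dt = Q C_in − Q C − k V C.
dC/dt = (Q/V) C_in − (Q/V + k) C; effective rate a = Q/V + k = 0.18306 + 0.266 = 0.44906 min⁻¹.
C_ss = Q C_in/(Q + kV) = 2.0220 mol/L; C(t) = C_ss + (C₀ − C_ss) e^(−a t).
C(1.97) = 2.0220 + (-2.0220)·e^(−0.44906·1.97) = 2.0220 + (-2.0220)·0.41286 = 1.1872 mol/L.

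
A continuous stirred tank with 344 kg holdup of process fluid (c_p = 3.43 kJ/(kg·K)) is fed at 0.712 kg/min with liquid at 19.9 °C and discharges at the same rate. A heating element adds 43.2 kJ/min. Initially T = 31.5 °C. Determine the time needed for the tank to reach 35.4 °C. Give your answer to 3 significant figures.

M c_p dT/dt = ṁ c_p (T_in − T) + Q̇.
τ = M/ṁ = 483.15 min; T_ss = T_in + Q̇/(ṁ c_p) = 37.589 °C.
T(t) = T_ss + (T₀ − T_ss) e^(−t/τ). Set T = 35.4:
e^(−t/τ) = (35.4 − 37.589)/(31.5 − 37.589) = 0.35953
t = −483.15 · ln(0.35953) = 494.24 min.

494 min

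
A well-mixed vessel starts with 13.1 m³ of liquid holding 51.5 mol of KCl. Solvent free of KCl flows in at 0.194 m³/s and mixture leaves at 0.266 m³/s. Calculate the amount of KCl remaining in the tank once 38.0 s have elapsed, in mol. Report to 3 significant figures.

21.7 mol

Let m(t) be the amount of KCl. Volume: V(t) = V₀ + (Q_in − Q_out) t = 13.1 − 0.072000 t; V(38.0) = 10.364 m³.
Solute balance: dm/dt = 0 − Q_out C = −Q_out m/V(t).
Separate: dm/m = −Q_out dt/V(t) ⇒ ln(m/m₀) = −(Q_out/(Q_in−Q_out)) ln(V/V₀).
m = m₀ (V₀/V)^(Q_out/(Q_in−Q_out)) = 51.5 × (13.1/10.364)^(-3.6944) = 21.673 mol.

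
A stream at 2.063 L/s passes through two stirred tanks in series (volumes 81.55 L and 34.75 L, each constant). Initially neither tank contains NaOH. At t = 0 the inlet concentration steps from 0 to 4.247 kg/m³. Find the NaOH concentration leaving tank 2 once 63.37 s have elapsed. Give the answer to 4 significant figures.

2.831 kg/m³

Each tank obeys Vᵢ dCᵢ/dt = Q(Cᵢ₋₁ − Cᵢ), so τᵢ = Vᵢ/Q.
τ₁ = 81.55/2.063 = 39.5298 s; τ₂ = 34.75/2.063 = 16.8444 s.
Tank 1: C₁ = C_in(1 − e^(−t/τ₁)). Tank 2 (τ₁ ≠ τ₂): C₂ = C_in[1 − (τ₁ e^(−t/τ₁) − τ₂ e^(−t/τ₂))/(τ₁ − τ₂)].
At t = 63.37: e^(−t/τ₁) = 0.201273, e^(−t/τ₂) = 0.0232353.
C₂ = 4.247·[1 − (39.5298·0.201273 − 16.8444·0.0232353)/(22.6854)] = 4.247·0.666531 = 2.83076 kg/m³.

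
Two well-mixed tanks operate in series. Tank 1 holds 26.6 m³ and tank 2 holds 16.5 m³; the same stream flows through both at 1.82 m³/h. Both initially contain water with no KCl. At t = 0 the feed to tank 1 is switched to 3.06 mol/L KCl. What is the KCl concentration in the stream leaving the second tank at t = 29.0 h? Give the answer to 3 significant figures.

2.16 mol/L

Species balance on tank i: dCᵢ/dt = (Cᵢ₋₁ − Cᵢ)/τᵢ with τᵢ = Vᵢ/Q.
τ₁ = 26.6/1.82 = 14.615 h; τ₂ = 16.5/1.82 = 9.0659 h.
Tank 1: C₁ = C_in(1 − e^(−t/τ₁)). Tank 2 (τ₁ ≠ τ₂): C₂ = C_in[1 − (τ₁ e^(−t/τ₁) − τ₂ e^(−t/τ₂))/(τ₁ − τ₂)].
At t = 29.0: e^(−t/τ₁) = 0.13749, e^(−t/τ₂) = 0.040812.
C₂ = 3.06·[1 − (14.615·0.13749 − 9.0659·0.040812)/(5.5495)] = 3.06·0.70457 = 2.1560 mol/L.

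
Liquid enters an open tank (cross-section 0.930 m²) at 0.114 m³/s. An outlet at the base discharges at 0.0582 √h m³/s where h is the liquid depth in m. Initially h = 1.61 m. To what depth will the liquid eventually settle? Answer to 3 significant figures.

3.84 m

A dh/dt = Q_in − 0.0582 √h. Steady state requires inflow = outflow:
Q_in = 0.0582 √h_ss ⇒ √h_ss = 0.114/0.0582 = 1.9588.
h_ss = 1.9588² = 3.8368 m. (Since h₀ = 1.61 m < h_ss, the level will rise toward this value.)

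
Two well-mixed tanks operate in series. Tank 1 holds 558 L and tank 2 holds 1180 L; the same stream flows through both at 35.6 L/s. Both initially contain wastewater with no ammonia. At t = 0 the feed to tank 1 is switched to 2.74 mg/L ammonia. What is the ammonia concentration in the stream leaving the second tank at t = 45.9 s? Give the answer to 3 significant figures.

Time constants: τᵢ = Vᵢ/Q for each well-mixed tank.
τ₁ = 558/35.6 = 15.674 s; τ₂ = 1180/35.6 = 33.146 s.
Tank 1: C₁ = C_in(1 − e^(−t/τ₁)). Tank 2 (τ₁ ≠ τ₂): C₂ = C_in[1 − (τ₁ e^(−t/τ₁) − τ₂ e^(−t/τ₂))/(τ₁ − τ₂)].
At t = 45.9: e^(−t/τ₁) = 0.053483, e^(−t/τ₂) = 0.25038.
C₂ = 2.74·[1 − (15.674·0.053483 − 33.146·0.25038)/(-17.472)] = 2.74·0.57298 = 1.5700 mg/L.

1.57 mg/L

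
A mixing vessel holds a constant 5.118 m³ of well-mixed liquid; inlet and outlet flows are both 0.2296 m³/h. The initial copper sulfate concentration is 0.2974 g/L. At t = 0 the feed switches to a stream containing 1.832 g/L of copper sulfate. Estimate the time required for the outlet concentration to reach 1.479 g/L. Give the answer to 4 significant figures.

Transient balance on the dissolved component: V dC/dt = Q(C_in − C), so τ = V/Q = 22.2909 h.
C(t) = C_in + (C₀ − C_in) e^(−t/τ). Set C = 1.479 and solve for t:
e^(−t/τ) = (C − C_in)/(C₀ − C_in) = (1.479 − 1.832)/(0.2974 − 1.832) = 0.230027
t = −τ ln(…) = 22.2909 × 1.46956 = 32.7578 h.

32.76 h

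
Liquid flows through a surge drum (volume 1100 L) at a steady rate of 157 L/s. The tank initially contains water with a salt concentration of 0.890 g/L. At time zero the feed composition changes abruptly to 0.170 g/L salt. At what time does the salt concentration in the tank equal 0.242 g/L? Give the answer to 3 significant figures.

Accumulation = in − out for the solute gives V dC/dt = Q(C_in − C), so τ = V/Q = 7.0064 s.
C(t) = C_in + (C₀ − C_in) e^(−t/τ). Set C = 0.242 and solve for t:
e^(−t/τ) = (C − C_in)/(C₀ − C_in) = (0.242 − 0.170)/(0.890 − 0.170) = 0.10000
t = −τ ln(…) = 7.0064 × 2.3026 = 16.133 s.

16.1 s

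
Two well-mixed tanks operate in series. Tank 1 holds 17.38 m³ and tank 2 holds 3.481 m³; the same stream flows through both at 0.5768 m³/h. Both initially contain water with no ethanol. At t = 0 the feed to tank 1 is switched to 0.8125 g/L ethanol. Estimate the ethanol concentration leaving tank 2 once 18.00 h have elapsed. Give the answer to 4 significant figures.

Each tank obeys Vᵢ dCᵢ/dt = Q(Cᵢ₋₁ − Cᵢ), so τᵢ = Vᵢ/Q.
τ₁ = 17.38/0.5768 = 30.1318 h; τ₂ = 3.481/0.5768 = 6.03502 h.
Solving the cascade with C₁(0)=C₂(0)=0 gives C₂(t) = C_in[1 − (τ₁ e^(−t/τ₁) − τ₂ e^(−t/τ₂))/(τ₁ − τ₂)].
At t = 18.00: e^(−t/τ₁) = 0.550253, e^(−t/τ₂) = 0.0506614.
C₂ = 0.8125·[1 − (30.1318·0.550253 − 6.03502·0.0506614)/(24.0967)] = 0.8125·0.324624 = 0.263757 g/L.

0.2638 g/L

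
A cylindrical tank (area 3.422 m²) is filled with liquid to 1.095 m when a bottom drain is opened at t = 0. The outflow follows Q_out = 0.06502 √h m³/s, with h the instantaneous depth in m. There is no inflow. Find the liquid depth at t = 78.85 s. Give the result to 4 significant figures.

0.08840 m

With no inflow, A dh/dt = −0.06502 √h.
∫ h^(−1/2) dh = −(0.06502/A) ∫ dt, giving 2√h = 2√h₀ − (0.06502/A) t.
√h = √1.095 − 0.06502·78.85/(2·3.422) = 1.04642 − 0.749098 = 0.297324.
h = 0.297324² = 0.0884018 m.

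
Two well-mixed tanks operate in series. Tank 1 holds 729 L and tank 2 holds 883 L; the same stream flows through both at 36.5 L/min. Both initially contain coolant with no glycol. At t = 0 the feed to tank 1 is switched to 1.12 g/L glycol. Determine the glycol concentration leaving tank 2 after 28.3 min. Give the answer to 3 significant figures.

0.412 g/L

Time constants: τᵢ = Vᵢ/Q for each well-mixed tank.
τ₁ = 729/36.5 = 19.973 min; τ₂ = 883/36.5 = 24.192 min.
Tank 1: C₁ = C_in(1 − e^(−t/τ₁)). Tank 2 (τ₁ ≠ τ₂): C₂ = C_in[1 − (τ₁ e^(−t/τ₁) − τ₂ e^(−t/τ₂))/(τ₁ − τ₂)].
At t = 28.3: e^(−t/τ₁) = 0.24245, e^(−t/τ₂) = 0.31042.
C₂ = 1.12·[1 − (19.973·0.24245 − 24.192·0.31042)/(-4.2192)] = 1.12·0.36783 = 0.41197 g/L.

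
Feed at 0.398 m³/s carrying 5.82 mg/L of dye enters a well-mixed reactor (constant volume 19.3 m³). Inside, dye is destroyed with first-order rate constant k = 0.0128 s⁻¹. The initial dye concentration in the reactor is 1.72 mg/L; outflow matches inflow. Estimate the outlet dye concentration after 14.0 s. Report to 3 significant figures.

2.42 mg/L

V dC/dt = Q(C_in − C) − k V C.
This is linear with rate a = Q/V + k = 0.033422 s⁻¹.
C_ss = Q C_in/(Q + kV) = 3.5910 mg/L; C(t) = C_ss + (C₀ − C_ss) e^(−a t).
C(14.0) = 3.5910 + (-1.8710)·e^(−0.033422·14.0) = 3.5910 + (-1.8710)·0.62631 = 2.4192 mg/L.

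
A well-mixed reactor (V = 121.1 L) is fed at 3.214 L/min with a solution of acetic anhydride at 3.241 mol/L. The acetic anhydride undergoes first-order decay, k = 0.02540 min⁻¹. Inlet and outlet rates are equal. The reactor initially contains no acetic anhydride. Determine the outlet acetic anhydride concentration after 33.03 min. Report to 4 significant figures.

Species balance: V dC/dt = Q C_in − Q C − k V C.
dC/dt = (Q/V) C_in − (Q/V + k) C; effective rate a = Q/V + k = 0.0265400 + 0.02540 = 0.0519400 min⁻¹.
C_ss = Q C_in/(Q + kV) = 1.65607 mol/L; C(t) = C_ss + (C₀ − C_ss) e^(−a t).
C(33.03) = 1.65607 + (-1.65607)·e^(−0.0519400·33.03) = 1.65607 + (-1.65607)·0.179859 = 1.35821 mol/L.

1.358 mol/L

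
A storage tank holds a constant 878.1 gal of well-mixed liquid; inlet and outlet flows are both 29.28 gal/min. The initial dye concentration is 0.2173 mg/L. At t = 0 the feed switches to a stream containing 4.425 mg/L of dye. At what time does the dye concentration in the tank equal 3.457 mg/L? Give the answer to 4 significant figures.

Species balance on the tank: V dC/dt = Q(C_in − C), so τ = V/Q = 29.9898 min.
C(t) = C_in + (C₀ − C_in) e^(−t/τ). Set C = 3.457 and solve for t:
e^(−t/τ) = (C − C_in)/(C₀ − C_in) = (3.457 − 4.425)/(0.2173 − 4.425) = 0.230054
t = −τ ln(…) = 29.9898 × 1.46944 = 44.0681 min.

44.07 min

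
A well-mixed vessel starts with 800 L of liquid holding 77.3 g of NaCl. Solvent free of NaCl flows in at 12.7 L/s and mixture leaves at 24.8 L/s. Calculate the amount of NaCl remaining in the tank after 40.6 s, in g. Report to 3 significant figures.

Let m(t) be the amount of NaCl. Volume: V(t) = V₀ + (Q_in − Q_out) t = 800 − 12.100 t; V(40.6) = 308.74 L.
No NaCl enters, so dm/dt = −Q_out · (m/V).
dm/m = −Q_out dt/(V₀ − 12.100 t); integrating gives ln(m/m₀) = −(Q_out/(Q_in−Q_out)) ln(V/V₀).
m = m₀ (V₀/V)^(Q_out/(Q_in−Q_out)) = 77.3 × (800/308.74)^(-2.0496) = 10.982 g.

11.0 g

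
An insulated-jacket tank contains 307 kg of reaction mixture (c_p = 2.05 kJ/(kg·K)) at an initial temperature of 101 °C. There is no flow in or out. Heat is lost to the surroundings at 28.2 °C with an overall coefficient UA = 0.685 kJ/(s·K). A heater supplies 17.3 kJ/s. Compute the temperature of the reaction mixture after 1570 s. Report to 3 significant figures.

62.1 °C

Lumped-capacitance energy balance: M c_p dT/dt = UA(T_amb − T) + Q̇.
dT/dt = (T_ss − T)/τ with T_ss = T_amb + Q̇/UA = 28.2 + 17.3/0.685 = 53.455 °C, τ = M c_p/UA = 307·2.05/0.685 = 918.76 s.
Integrating: T(t) = T_ss + (T₀ − T_ss) e^(−t/τ).
T(1570) = 53.455 + (47.545)·0.18108 = 62.065 °C.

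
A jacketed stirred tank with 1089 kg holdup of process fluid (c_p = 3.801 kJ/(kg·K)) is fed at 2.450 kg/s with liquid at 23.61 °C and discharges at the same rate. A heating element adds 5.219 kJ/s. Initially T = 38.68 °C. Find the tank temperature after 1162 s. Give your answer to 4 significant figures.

25.23 °C

First-law balance (no shaft work): M c_p dT/dt = ṁ c_p (T_in − T) + 5.219.
Rearrange: dT/dt = (T_ss − T)/τ with τ = M/ṁ = 444.490 s and T_ss = T_in + Q̇/(ṁ c_p) = 24.1704 °C.
T approaches T_ss exponentially: T(t) = T_ss + (T₀ − T_ss) e^(−t/τ).
T(1162) = 24.1704 + (14.5096)·e^(−1162/444.490) = 24.1704 + (14.5096)·0.0732239 = 25.2329 °C.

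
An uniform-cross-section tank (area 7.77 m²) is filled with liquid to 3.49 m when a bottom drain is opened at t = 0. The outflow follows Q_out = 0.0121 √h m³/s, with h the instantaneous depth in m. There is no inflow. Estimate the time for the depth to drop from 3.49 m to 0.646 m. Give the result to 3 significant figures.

Accumulation of liquid (constant cross-section A): A dh/dt = −0.0121 √h.
Separate and integrate: 2(√h − √h₀) = −(0.0121/A) t.
t = 2A(√h₀ − √h)/0.0121 = 2·7.77·(√3.49 − √0.646)/0.0121
  = 15.540 × (1.8682 − 0.80374) / 0.0121 = 1367.0 s.

1370 s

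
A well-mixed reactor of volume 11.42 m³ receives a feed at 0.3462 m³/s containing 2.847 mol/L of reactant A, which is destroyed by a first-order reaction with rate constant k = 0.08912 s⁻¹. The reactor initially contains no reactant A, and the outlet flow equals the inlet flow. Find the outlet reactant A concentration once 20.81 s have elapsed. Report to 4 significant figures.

V dC/dt = Q(C_in − C) − k V C.
dC/dt = (Q/V) C_in − (Q/V + k) C; effective rate a = Q/V + k = 0.0303152 + 0.08912 = 0.119435 s⁻¹.
C_ss = Q C_in/(Q + kV) = 0.722630 mol/L; C(t) = C_ss + (C₀ − C_ss) e^(−a t).
C(20.81) = 0.722630 + (-0.722630)·e^(−0.119435·20.81) = 0.722630 + (-0.722630)·0.0832883 = 0.662443 mol/L.

0.6624 mol/L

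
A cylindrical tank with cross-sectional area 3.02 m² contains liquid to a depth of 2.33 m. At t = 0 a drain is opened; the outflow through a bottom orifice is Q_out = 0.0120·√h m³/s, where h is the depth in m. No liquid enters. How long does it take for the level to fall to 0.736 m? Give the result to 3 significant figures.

336 s

A dh/dt = −Q_out = −0.0120 √h.
Separate and integrate: 2(√h − √h₀) = −(0.0120/A) t.
t = 2A(√h₀ − √h)/0.0120 = 2·3.02·(√2.33 − √0.736)/0.0120
  = 6.0400 × (1.5264 − 0.85790) / 0.0120 = 336.49 s.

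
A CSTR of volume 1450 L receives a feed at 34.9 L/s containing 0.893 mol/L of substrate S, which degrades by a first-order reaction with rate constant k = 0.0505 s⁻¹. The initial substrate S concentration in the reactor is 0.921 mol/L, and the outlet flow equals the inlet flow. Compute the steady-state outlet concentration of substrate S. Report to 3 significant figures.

Accumulation = in − out − consumed: V dC/dt = Q C_in − Q C − k V C.
Steady state (dC/dt = 0): C_ss = Q C_in/(Q + kV) = C_in/(1 + kV/Q).
C_ss = 34.9·0.893/(34.9 + 0.0505·1450) = 31.166/108.12 = 0.28824 mol/L.

0.288 mol/L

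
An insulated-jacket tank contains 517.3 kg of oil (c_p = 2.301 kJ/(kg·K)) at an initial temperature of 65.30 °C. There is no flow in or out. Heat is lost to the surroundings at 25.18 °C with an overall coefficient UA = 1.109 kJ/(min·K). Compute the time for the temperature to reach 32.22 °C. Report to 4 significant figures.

Unsteady energy balance on the tank contents: M c_p dT/dt = −UA(T − T_amb).
τ = M c_p/UA = 1073.32 min; T_ss = T_amb = 25.1800 °C.
T(t) = T_ss + (T₀ − T_ss)e^(−t/τ); set T = 32.22:
t = −τ ln[(T − T_ss)/(T₀ − T_ss)] = −1073.32 · ln(0.175474) = 1867.86 min.

1868 min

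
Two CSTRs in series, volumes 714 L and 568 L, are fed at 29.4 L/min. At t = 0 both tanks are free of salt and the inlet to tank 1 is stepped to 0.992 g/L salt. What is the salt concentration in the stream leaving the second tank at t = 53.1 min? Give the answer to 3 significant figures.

0.694 g/L

Each tank obeys Vᵢ dCᵢ/dt = Q(Cᵢ₋₁ − Cᵢ), so τᵢ = Vᵢ/Q.
τ₁ = 714/29.4 = 24.286 min; τ₂ = 568/29.4 = 19.320 min.
Tank 1: C₁ = C_in(1 − e^(−t/τ₁)). Tank 2 (τ₁ ≠ τ₂): C₂ = C_in[1 − (τ₁ e^(−t/τ₁) − τ₂ e^(−t/τ₂))/(τ₁ − τ₂)].
At t = 53.1: e^(−t/τ₁) = 0.11231, e^(−t/τ₂) = 0.064025.
C₂ = 0.992·[1 − (24.286·0.11231 − 19.320·0.064025)/(4.9660)] = 0.992·0.69983 = 0.69423 g/L.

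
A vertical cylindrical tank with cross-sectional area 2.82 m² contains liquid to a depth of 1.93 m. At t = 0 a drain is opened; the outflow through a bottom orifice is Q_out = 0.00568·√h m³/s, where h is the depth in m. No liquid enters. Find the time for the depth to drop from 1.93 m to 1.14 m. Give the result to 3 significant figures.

319 s

With no inflow, A dh/dt = −0.00568 √h.
∫ h^(−1/2) dh = −(0.00568/A) ∫ dt, giving 2√h = 2√h₀ − (0.00568/A) t.
t = 2A(√h₀ − √h)/0.00568 = 2·2.82·(√1.93 − √1.14)/0.00568
  = 5.6400 × (1.3892 − 1.0677) / 0.00568 = 319.27 s.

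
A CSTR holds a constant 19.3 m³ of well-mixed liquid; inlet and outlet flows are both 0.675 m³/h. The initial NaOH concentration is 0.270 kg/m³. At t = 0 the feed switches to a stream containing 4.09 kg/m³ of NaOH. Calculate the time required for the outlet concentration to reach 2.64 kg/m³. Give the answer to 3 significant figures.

Species balance: V dC/dt = Q(C_in − C) ⇒ τ = V/Q = 28.593 h.
C(t) = C_in + (C₀ − C_in) e^(−t/τ). Set C = 2.64 and solve for t:
e^(−t/τ) = (C − C_in)/(C₀ − C_in) = (2.64 − 4.09)/(0.270 − 4.09) = 0.37958
t = −τ ln(…) = 28.593 × 0.96869 = 27.697 h.

27.7 h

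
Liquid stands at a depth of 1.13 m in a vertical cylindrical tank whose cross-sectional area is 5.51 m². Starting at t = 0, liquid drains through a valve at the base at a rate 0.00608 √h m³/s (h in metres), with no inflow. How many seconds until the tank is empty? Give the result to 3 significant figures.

1930 s

Mass balance (ρ constant): A dh/dt = −0.00608 √h.
This is separable: 2 d(√h)/dt = −0.00608/A, so √h = √h₀ − (0.00608/(2A)) t.
Tank is empty when √h = 0: t_empty = 2A√h₀/0.00608.
t_empty = 2·5.51·√1.13/0.00608 = 11.020·1.0630/0.00608 = 1926.7 s.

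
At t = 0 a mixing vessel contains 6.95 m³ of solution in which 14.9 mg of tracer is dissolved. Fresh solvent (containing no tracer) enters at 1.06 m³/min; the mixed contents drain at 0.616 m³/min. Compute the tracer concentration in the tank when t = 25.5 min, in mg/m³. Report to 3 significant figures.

0.213 mg/m³

Let m(t) be the amount of tracer. Volume: V(t) = V₀ + (Q_in − Q_out) t = 6.95 + 0.44400 t; V(25.5) = 18.272 m³.
Solute balance: dm/dt = 0 − Q_out C = −Q_out m/V(t).
dm/m = −Q_out dt/(V₀ + 0.44400 t); integrating gives ln(m/m₀) = −(Q_out/(Q_in−Q_out)) ln(V/V₀).
m = m₀ (V₀/V)^(Q_out/(Q_in−Q_out)) = 14.9 × (6.95/18.272)^(1.3874) = 3.8973 mg.
C = m/V = 3.8973/18.272 = 0.21329 mg/m³.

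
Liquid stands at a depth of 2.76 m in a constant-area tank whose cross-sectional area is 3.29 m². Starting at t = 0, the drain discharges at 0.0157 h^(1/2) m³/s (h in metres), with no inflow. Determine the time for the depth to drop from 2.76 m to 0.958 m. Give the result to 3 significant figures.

With no inflow, A dh/dt = −0.0157 √h.
This is separable: 2 d(√h)/dt = −0.0157/A, so √h = √h₀ − (0.0157/(2A)) t.
t = 2A(√h₀ − √h)/0.0157 = 2·3.29·(√2.76 − √0.958)/0.0157
  = 6.5800 × (1.6613 − 0.97877) / 0.0157 = 286.06 s.

286 s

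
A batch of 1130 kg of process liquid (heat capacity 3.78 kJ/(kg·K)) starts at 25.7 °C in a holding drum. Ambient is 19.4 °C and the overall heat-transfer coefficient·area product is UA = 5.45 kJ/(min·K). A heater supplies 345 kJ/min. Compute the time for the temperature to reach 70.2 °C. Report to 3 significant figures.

1190 min

First-law balance (no shaft work): M c_p dT/dt = −UA(T − T_amb) + Q̇.
τ = M c_p/UA = 783.74 min; T_ss = T_amb + Q̇/UA = 19.4 + 345/5.45 = 82.703 °C.
T(t) = T_ss + (T₀ − T_ss)e^(−t/τ); set T = 70.2:
t = −τ ln[(T − T_ss)/(T₀ − T_ss)] = −783.74 · ln(0.21934) = 1189.1 min.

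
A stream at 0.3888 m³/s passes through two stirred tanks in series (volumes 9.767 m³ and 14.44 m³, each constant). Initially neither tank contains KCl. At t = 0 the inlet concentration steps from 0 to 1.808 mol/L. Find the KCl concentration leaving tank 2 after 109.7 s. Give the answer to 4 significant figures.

1.565 mol/L

Each tank obeys Vᵢ dCᵢ/dt = Q(Cᵢ₋₁ − Cᵢ), so τᵢ = Vᵢ/Q.
τ₁ = 9.767/0.3888 = 25.1209 s; τ₂ = 14.44/0.3888 = 37.1399 s.
Solving the cascade with C₁(0)=C₂(0)=0 gives C₂(t) = C_in[1 − (τ₁ e^(−t/τ₁) − τ₂ e^(−t/τ₂))/(τ₁ − τ₂)].
At t = 109.7: e^(−t/τ₁) = 0.0126907, e^(−t/τ₂) = 0.0521467.
C₂ = 1.808·[1 − (25.1209·0.0126907 − 37.1399·0.0521467)/(-12.0190)] = 1.808·0.865387 = 1.56462 mol/L.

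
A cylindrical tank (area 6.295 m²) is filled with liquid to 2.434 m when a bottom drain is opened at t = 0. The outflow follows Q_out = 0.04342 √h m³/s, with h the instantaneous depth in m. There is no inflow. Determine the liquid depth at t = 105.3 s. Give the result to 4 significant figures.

With no inflow, A dh/dt = −0.04342 √h.
This is separable: 2 d(√h)/dt = −0.04342/A, so √h = √h₀ − (0.04342/(2A)) t.
√h = √2.434 − 0.04342·105.3/(2·6.295) = 1.56013 − 0.363155 = 1.19697.
h = 1.19697² = 1.43274 m.

1.433 m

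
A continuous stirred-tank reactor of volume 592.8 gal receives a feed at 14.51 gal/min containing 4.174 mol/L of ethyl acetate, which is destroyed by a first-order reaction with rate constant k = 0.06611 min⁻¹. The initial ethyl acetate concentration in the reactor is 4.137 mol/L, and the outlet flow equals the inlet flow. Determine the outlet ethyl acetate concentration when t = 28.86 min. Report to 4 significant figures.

Accumulation = in − out − consumed: V dC/dt = Q C_in − Q C − k V C.
dC/dt = (Q/V) C_in − (Q/V + k) C; effective rate a = Q/V + k = 0.0244771 + 0.06611 = 0.0905871 min⁻¹.
C_ss = Q C_in/(Q + kV) = 1.12783 mol/L; C(t) = C_ss + (C₀ − C_ss) e^(−a t).
C(28.86) = 1.12783 + (3.00917)·e^(−0.0905871·28.86) = 1.12783 + (3.00917)·0.0732159 = 1.34815 mol/L.

1.348 mol/L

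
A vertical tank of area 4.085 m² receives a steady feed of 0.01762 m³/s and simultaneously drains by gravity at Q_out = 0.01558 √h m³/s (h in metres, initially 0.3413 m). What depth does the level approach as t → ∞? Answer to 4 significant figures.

1.279 m

Level balance: A dh/dt = 0.01762 − 0.01558 √h. Setting dh/dt = 0:
Q_in = 0.01558 √h_ss ⇒ √h_ss = 0.01762/0.01558 = 1.13094.
h_ss = 1.13094² = 1.27902 m. (Since h₀ = 0.3413 m < h_ss, the level will rise toward this value.)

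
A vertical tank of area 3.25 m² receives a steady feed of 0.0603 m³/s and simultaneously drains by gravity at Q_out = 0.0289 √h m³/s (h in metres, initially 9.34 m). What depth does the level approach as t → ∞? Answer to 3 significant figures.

4.35 m

Mass balance (ρ constant): A dh/dt = Q_in − 0.0289 √h. At steady state dh/dt = 0:
Q_in = 0.0289 √h_ss ⇒ √h_ss = 0.0603/0.0289 = 2.0865.
h_ss = 2.0865² = 4.3535 m. (Since h₀ = 9.34 m > h_ss, the level will fall toward this value.)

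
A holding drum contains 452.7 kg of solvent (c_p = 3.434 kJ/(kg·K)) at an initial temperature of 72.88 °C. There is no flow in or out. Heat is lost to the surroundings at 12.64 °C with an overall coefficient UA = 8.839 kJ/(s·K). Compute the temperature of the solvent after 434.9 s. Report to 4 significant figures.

17.72 °C

M c_p dT/dt = −UA(T − T_amb).
dT/dt = (T_ss − T)/τ with T_ss = T_amb = 12.6400 °C, τ = M c_p/UA = 452.7·3.434/8.839 = 175.876 s.
T approaches T_ss exponentially: T(t) = T_ss + (T₀ − T_ss) e^(−t/τ).
T(434.9) = 12.6400 + (60.2400)·0.0843518 = 17.7214 °C.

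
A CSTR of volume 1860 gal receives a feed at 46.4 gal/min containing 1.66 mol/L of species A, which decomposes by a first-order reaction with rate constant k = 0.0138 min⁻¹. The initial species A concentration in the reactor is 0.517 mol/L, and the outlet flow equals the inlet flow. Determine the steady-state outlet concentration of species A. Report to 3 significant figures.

1.07 mol/L

V dC/dt = Q(C_in − C) − k V C.
At steady state: 0 = Q C_in − (Q + kV) C_ss, so C_ss = Q C_in/(Q + kV).
C_ss = 46.4·1.66/(46.4 + 0.0138·1860) = 77.024/72.068 = 1.0688 mol/L.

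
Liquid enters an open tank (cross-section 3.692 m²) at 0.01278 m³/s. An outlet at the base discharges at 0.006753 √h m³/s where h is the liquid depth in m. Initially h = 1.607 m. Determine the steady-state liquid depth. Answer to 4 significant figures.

3.582 m

A dh/dt = Q_in − 0.006753 √h. Steady state requires inflow = outflow:
Q_in = 0.006753 √h_ss ⇒ √h_ss = 0.01278/0.006753 = 1.89249.
h_ss = 1.89249² = 3.58153 m. (Since h₀ = 1.607 m < h_ss, the level will rise toward this value.)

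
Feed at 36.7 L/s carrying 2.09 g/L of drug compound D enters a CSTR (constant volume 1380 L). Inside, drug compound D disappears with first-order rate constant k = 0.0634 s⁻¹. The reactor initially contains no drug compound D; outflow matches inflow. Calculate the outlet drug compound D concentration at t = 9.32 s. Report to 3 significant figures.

0.351 g/L

Species balance: V dC/dt = Q C_in − Q C − k V C.
dC/dt = (Q/V) C_in − (Q/V + k) C; effective rate a = Q/V + k = 0.026594 + 0.0634 = 0.089994 s⁻¹.
C_ss = Q C_in/(Q + kV) = 0.61762 g/L; C(t) = C_ss + (C₀ − C_ss) e^(−a t).
C(9.32) = 0.61762 + (-0.61762)·e^(−0.089994·9.32) = 0.61762 + (-0.61762)·0.43225 = 0.35065 g/L.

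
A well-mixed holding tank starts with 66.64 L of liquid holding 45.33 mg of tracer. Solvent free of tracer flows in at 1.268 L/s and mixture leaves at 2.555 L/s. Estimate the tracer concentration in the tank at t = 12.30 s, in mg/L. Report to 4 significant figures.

0.5207 mg/L

Total volume: dV/dt = Q_in − Q_out = -1.28700 L/s, so V(t) = 66.64 − 1.28700 t and V(12.30) = 50.8099 L.
No tracer enters, so dm/dt = −Q_out · (m/V).
dm/m = −Q_out dt/(V₀ − 1.28700 t); integrating gives ln(m/m₀) = −(Q_out/(Q_in−Q_out)) ln(V/V₀).
m = m₀ (V₀/V)^(Q_out/(Q_in−Q_out)) = 45.33 × (66.64/50.8099)^(-1.98524) = 26.4577 mg.
C = m/V = 26.4577/50.8099 = 0.520718 mg/L.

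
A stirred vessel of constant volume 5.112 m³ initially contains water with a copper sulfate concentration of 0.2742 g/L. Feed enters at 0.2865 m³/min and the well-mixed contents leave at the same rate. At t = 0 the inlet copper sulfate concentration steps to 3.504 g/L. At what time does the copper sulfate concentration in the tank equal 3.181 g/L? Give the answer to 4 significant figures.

41.08 min

Species balance on the tank: V dC/dt = Q(C_in − C), so τ = V/Q = 17.8429 min.
C(t) = C_in + (C₀ − C_in) e^(−t/τ). Set C = 3.181 and solve for t:
e^(−t/τ) = (C − C_in)/(C₀ − C_in) = (3.181 − 3.504)/(0.2742 − 3.504) = 0.100006
t = −τ ln(…) = 17.8429 × 2.30252 = 41.0838 min.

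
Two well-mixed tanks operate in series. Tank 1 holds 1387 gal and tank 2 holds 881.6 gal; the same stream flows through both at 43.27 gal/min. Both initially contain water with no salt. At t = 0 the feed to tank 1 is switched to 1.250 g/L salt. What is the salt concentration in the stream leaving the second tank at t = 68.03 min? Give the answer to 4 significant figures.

Time constants: τᵢ = Vᵢ/Q for each well-mixed tank.
τ₁ = 1387/43.27 = 32.0545 min; τ₂ = 881.6/43.27 = 20.3744 min.
Solving the cascade with C₁(0)=C₂(0)=0 gives C₂(t) = C_in[1 − (τ₁ e^(−t/τ₁) − τ₂ e^(−t/τ₂))/(τ₁ − τ₂)].
At t = 68.03: e^(−t/τ₁) = 0.119753, e^(−t/τ₂) = 0.0354726.
C₂ = 1.250·[1 − (32.0545·0.119753 − 20.3744·0.0354726)/(11.6801)] = 1.250·0.733230 = 0.916538 g/L.

0.9165 g/L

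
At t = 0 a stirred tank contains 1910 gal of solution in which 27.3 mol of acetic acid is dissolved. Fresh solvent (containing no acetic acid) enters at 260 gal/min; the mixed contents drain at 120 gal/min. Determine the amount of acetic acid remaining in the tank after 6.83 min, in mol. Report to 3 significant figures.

19.3 mol

Let m(t) be the amount of acetic acid. Volume: V(t) = V₀ + (Q_in − Q_out) t = 1910 + 140.00 t; V(6.83) = 2866.2 gal.
No acetic acid enters, so dm/dt = −Q_out · (m/V).
dm/m = −Q_out dt/(V₀ + 140.00 t); integrating gives ln(m/m₀) = −(Q_out/(Q_in−Q_out)) ln(V/V₀).
m = m₀ (V₀/V)^(Q_out/(Q_in−Q_out)) = 27.3 × (1910/2866.2)^(0.85714) = 19.278 mol.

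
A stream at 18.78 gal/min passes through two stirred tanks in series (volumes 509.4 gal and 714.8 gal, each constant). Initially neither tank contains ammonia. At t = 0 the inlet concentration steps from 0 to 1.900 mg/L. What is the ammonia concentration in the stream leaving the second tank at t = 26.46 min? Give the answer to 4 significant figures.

Time constants: τᵢ = Vᵢ/Q for each well-mixed tank.
τ₁ = 509.4/18.78 = 27.1246 min; τ₂ = 714.8/18.78 = 38.0618 min.
Solving the cascade with C₁(0)=C₂(0)=0 gives C₂(t) = C_in[1 − (τ₁ e^(−t/τ₁) − τ₂ e^(−t/τ₂))/(τ₁ − τ₂)].
At t = 26.46: e^(−t/τ₁) = 0.377004, e^(−t/τ₂) = 0.498982.
C₂ = 1.900·[1 − (27.1246·0.377004 − 38.0618·0.498982)/(-10.9372)] = 1.900·0.198510 = 0.377169 mg/L.

0.3772 mg/L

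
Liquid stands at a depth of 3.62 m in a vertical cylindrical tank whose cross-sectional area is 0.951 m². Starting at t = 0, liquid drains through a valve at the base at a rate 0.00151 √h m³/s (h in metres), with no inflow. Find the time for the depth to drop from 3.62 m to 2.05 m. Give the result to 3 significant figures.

A dh/dt = −Q_out = −0.00151 √h.
Separate and integrate: 2(√h − √h₀) = −(0.00151/A) t.
t = 2A(√h₀ − √h)/0.00151 = 2·0.951·(√3.62 − √2.05)/0.00151
  = 1.9020 × (1.9026 − 1.4318) / 0.00151 = 593.08 s.

593 s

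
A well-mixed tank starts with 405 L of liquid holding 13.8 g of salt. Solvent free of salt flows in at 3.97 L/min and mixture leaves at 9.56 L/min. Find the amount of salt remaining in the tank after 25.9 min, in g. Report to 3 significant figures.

Total volume: dV/dt = Q_in − Q_out = -5.5900 L/min, so V(t) = 405 − 5.5900 t and V(25.9) = 260.22 L.
Solute balance: dm/dt = 0 − Q_out C = −Q_out m/V(t).
Separate: dm/m = −Q_out dt/V(t) ⇒ ln(m/m₀) = −(Q_out/(Q_in−Q_out)) ln(V/V₀).
m = m₀ (V₀/V)^(Q_out/(Q_in−Q_out)) = 13.8 × (405/260.22)^(-1.7102) = 6.4762 g.

6.48 g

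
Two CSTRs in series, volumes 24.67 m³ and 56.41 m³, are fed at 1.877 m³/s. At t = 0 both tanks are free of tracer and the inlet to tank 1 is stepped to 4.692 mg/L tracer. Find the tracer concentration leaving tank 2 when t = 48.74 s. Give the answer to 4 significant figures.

Time constants: τᵢ = Vᵢ/Q for each well-mixed tank.
τ₁ = 24.67/1.877 = 13.1433 s; τ₂ = 56.41/1.877 = 30.0533 s.
Tank 1: C₁ = C_in(1 − e^(−t/τ₁)). Tank 2 (τ₁ ≠ τ₂): C₂ = C_in[1 − (τ₁ e^(−t/τ₁) − τ₂ e^(−t/τ₂))/(τ₁ − τ₂)].
At t = 48.74: e^(−t/τ₁) = 0.0245180, e^(−t/τ₂) = 0.197545.
C₂ = 4.692·[1 − (13.1433·0.0245180 − 30.0533·0.197545)/(-16.9100)] = 4.692·0.667968 = 3.13411 mg/L.

3.134 mg/L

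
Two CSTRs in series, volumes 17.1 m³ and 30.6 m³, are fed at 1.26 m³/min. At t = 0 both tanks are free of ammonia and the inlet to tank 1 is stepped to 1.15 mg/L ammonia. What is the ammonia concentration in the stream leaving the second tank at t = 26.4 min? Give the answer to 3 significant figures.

0.479 mg/L

Species balance on tank i: dCᵢ/dt = (Cᵢ₋₁ − Cᵢ)/τᵢ with τᵢ = Vᵢ/Q.
τ₁ = 17.1/1.26 = 13.571 min; τ₂ = 30.6/1.26 = 24.286 min.
Solving the cascade with C₁(0)=C₂(0)=0 gives C₂(t) = C_in[1 − (τ₁ e^(−t/τ₁) − τ₂ e^(−t/τ₂))/(τ₁ − τ₂)].
At t = 26.4: e^(−t/τ₁) = 0.14295, e^(−t/τ₂) = 0.33721.
C₂ = 1.15·[1 − (13.571·0.14295 − 24.286·0.33721)/(-10.714)] = 1.15·0.41673 = 0.47924 mg/L.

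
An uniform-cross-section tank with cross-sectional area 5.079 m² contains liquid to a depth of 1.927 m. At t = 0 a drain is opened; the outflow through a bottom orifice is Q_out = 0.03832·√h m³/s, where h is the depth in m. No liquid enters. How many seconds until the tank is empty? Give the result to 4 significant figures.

368.0 s

Mass balance (ρ constant): A dh/dt = −0.03832 √h.
∫ h^(−1/2) dh = −(0.03832/A) ∫ dt, giving 2√h = 2√h₀ − (0.03832/A) t.
Tank is empty when √h = 0: t_empty = 2A√h₀/0.03832.
t_empty = 2·5.079·√1.927/0.03832 = 10.1580·1.38816/0.03832 = 367.979 s.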